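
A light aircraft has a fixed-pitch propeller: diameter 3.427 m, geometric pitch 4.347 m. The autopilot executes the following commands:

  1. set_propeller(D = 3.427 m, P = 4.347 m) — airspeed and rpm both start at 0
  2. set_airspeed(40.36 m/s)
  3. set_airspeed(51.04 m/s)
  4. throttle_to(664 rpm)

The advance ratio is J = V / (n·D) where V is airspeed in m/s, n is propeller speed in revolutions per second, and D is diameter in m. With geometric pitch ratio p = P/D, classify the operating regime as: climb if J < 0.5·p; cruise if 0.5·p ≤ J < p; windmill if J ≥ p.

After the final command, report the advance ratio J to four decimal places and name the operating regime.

set_propeller: D = 3.427 m, P = 4.347 m (p = P/D = 1.268456); state ← (V=0, rpm=0)
set_airspeed(40.36): V ← 40.36 m/s
set_airspeed(51.04): V ← 51.04 m/s
throttle_to(664): rpm ← 664
final state: V = 51.04 m/s, rpm = 664 → n = rpm/60 = 11.066667 rev/s
J = V / (n·D) = 51.04 / (11.066667 × 3.427) = 1.345798
regime bands: climb J<0.6342 | cruise [0.6342, 1.2685) | windmill J≥1.2685
J = 1.3458 → windmill

J = 1.3458, regime = windmill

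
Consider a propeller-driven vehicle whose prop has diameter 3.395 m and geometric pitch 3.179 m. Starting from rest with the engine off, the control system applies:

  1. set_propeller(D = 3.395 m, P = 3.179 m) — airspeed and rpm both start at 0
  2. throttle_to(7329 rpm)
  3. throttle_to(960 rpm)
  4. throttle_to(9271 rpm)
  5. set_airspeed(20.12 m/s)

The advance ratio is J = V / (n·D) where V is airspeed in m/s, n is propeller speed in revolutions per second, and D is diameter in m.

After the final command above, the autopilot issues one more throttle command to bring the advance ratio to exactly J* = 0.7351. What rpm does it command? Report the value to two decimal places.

rpm = 483.72

set_propeller: D = 3.395 m, P = 3.179 m (p = P/D = 0.936377); state ← (V=0, rpm=0)
throttle_to(7329): rpm ← 7329
throttle_to(960): rpm ← 960
throttle_to(9271): rpm ← 9271
set_airspeed(20.12): V ← 20.12 m/s
final state: V = 20.12 m/s, rpm = 9271 → n = rpm/60 = 154.516667 rev/s
target J* = 0.7351; solve J* = V/(n·D) for n: n = V/(J*·D) = 20.12/(0.7351 × 3.395) = 8.061981 rev/s
rpm = 60·n = 483.718865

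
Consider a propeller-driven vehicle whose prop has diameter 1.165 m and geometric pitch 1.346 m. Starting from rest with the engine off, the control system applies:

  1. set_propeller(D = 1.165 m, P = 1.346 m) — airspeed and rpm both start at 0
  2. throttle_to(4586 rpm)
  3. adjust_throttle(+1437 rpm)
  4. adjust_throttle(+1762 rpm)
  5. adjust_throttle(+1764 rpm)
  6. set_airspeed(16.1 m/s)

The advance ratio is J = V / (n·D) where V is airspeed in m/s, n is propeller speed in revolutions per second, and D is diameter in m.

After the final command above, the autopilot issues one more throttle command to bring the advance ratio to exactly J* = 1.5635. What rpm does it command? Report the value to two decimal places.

set_propeller: D = 1.165 m, P = 1.346 m (p = P/D = 1.155365); state ← (V=0, rpm=0)
throttle_to(4586): rpm ← 4586
adjust_throttle(+1437): rpm ← 4586 +1437 = 6023
adjust_throttle(+1762): rpm ← 6023 +1762 = 7785
adjust_throttle(+1764): rpm ← 7785 +1764 = 9549
set_airspeed(16.1): V ← 16.1 m/s
final state: V = 16.1 m/s, rpm = 9549 → n = rpm/60 = 159.150000 rev/s
target J* = 1.5635; solve J* = V/(n·D) for n: n = V/(J*·D) = 16.1/(1.5635 × 1.165) = 8.838978 rev/s
rpm = 60·n = 530.338695

rpm = 530.34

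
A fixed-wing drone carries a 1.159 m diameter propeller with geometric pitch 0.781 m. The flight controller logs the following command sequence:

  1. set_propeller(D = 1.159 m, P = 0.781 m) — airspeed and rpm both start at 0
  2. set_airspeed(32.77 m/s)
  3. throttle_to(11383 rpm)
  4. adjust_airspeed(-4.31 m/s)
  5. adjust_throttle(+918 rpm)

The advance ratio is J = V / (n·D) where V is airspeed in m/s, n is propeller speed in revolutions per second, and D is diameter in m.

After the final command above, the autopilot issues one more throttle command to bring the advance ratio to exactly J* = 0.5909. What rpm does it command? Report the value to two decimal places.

set_propeller: D = 1.159 m, P = 0.781 m (p = P/D = 0.673857); state ← (V=0, rpm=0)
set_airspeed(32.77): V ← 32.77 m/s
throttle_to(11383): rpm ← 11383
adjust_airspeed(-4.31): V ← 32.77 -4.31 = 28.46 m/s
adjust_throttle(+918): rpm ← 11383 +918 = 12301
final state: V = 28.46 m/s, rpm = 12301 → n = rpm/60 = 205.016667 rev/s
target J* = 0.5909; solve J* = V/(n·D) for n: n = V/(J*·D) = 28.46/(0.5909 × 1.159) = 41.556357 rev/s
rpm = 60·n = 2493.381427

rpm = 2493.38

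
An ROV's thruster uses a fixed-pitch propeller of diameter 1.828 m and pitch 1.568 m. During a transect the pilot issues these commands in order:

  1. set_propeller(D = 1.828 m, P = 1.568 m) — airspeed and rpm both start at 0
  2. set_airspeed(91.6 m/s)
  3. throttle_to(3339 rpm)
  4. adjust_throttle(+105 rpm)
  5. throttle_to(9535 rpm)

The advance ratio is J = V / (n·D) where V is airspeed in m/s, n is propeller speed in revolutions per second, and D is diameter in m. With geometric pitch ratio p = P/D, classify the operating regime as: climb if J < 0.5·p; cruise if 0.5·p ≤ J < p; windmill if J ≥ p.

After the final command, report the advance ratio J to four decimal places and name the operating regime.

set_propeller: D = 1.828 m, P = 1.568 m (p = P/D = 0.857768); state ← (V=0, rpm=0)
set_airspeed(91.6): V ← 91.6 m/s
throttle_to(3339): rpm ← 3339
adjust_throttle(+105): rpm ← 3339 +105 = 3444
throttle_to(9535): rpm ← 9535
final state: V = 91.6 m/s, rpm = 9535 → n = rpm/60 = 158.916667 rev/s
J = V / (n·D) = 91.6 / (158.916667 × 1.828) = 0.315319
regime bands: climb J<0.4289 | cruise [0.4289, 0.8578) | windmill J≥0.8578
J = 0.3153 → climb

J = 0.3153, regime = climb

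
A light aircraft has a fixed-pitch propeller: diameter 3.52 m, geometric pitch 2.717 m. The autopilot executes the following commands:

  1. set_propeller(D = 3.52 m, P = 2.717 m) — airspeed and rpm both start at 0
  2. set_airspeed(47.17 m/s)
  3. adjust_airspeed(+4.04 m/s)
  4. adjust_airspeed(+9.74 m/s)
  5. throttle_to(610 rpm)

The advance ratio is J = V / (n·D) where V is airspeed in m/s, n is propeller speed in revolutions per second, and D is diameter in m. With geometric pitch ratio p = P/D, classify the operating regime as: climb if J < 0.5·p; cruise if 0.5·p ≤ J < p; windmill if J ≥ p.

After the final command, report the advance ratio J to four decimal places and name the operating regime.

set_propeller: D = 3.52 m, P = 2.717 m (p = P/D = 0.771875); state ← (V=0, rpm=0)
set_airspeed(47.17): V ← 47.17 m/s
adjust_airspeed(+4.04): V ← 47.17 +4.04 = 51.21 m/s
adjust_airspeed(+9.74): V ← 51.21 +9.74 = 60.95 m/s
throttle_to(610): rpm ← 610
final state: V = 60.95 m/s, rpm = 610 → n = rpm/60 = 10.166667 rev/s
J = V / (n·D) = 60.95 / (10.166667 × 3.52) = 1.703148
regime bands: climb J<0.3859 | cruise [0.3859, 0.7719) | windmill J≥0.7719
J = 1.7031 → windmill

J = 1.7031, regime = windmill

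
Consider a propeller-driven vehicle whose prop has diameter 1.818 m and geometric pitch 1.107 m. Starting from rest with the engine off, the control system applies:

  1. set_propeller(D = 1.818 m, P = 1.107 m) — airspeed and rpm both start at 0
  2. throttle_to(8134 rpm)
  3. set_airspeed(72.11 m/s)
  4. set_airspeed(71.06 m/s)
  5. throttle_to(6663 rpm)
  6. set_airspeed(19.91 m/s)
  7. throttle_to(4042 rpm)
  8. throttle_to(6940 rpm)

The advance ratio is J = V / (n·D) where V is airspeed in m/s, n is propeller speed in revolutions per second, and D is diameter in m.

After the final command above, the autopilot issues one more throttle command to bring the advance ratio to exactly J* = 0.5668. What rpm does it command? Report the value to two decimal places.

set_propeller: D = 1.818 m, P = 1.107 m (p = P/D = 0.608911); state ← (V=0, rpm=0)
throttle_to(8134): rpm ← 8134
set_airspeed(72.11): V ← 72.11 m/s
set_airspeed(71.06): V ← 71.06 m/s
throttle_to(6663): rpm ← 6663
set_airspeed(19.91): V ← 19.91 m/s
throttle_to(4042): rpm ← 4042
throttle_to(6940): rpm ← 6940
final state: V = 19.91 m/s, rpm = 6940 → n = rpm/60 = 115.666667 rev/s
target J* = 0.5668; solve J* = V/(n·D) for n: n = V/(J*·D) = 19.91/(0.5668 × 1.818) = 19.321798 rev/s
rpm = 60·n = 1159.307886

rpm = 1159.31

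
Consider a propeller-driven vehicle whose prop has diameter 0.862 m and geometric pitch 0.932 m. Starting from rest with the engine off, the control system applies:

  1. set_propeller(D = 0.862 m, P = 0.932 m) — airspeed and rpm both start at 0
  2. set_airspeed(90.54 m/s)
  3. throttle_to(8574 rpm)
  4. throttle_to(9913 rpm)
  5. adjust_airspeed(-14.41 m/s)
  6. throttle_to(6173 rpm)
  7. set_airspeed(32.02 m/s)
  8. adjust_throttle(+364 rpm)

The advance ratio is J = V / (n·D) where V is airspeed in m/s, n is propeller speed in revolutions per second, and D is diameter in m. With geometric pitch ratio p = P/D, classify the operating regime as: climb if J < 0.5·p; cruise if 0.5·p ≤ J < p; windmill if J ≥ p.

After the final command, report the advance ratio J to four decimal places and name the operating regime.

set_propeller: D = 0.862 m, P = 0.932 m (p = P/D = 1.081206); state ← (V=0, rpm=0)
set_airspeed(90.54): V ← 90.54 m/s
throttle_to(8574): rpm ← 8574
throttle_to(9913): rpm ← 9913
adjust_airspeed(-14.41): V ← 90.54 -14.41 = 76.13 m/s
throttle_to(6173): rpm ← 6173
set_airspeed(32.02): V ← 32.02 m/s
adjust_throttle(+364): rpm ← 6173 +364 = 6537
final state: V = 32.02 m/s, rpm = 6537 → n = rpm/60 = 108.950000 rev/s
J = V / (n·D) = 32.02 / (108.950000 × 0.862) = 0.340947
regime bands: climb J<0.5406 | cruise [0.5406, 1.0812) | windmill J≥1.0812
J = 0.3409 → climb

J = 0.3409, regime = climb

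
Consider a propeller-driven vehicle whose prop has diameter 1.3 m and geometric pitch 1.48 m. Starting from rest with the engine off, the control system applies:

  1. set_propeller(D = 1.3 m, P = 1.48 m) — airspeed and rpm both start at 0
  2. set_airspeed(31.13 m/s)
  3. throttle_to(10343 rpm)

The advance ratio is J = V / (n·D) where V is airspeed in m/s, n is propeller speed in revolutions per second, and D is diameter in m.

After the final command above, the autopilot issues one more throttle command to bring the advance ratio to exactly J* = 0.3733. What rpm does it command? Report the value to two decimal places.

rpm = 3848.83

set_propeller: D = 1.3 m, P = 1.48 m (p = P/D = 1.138462); state ← (V=0, rpm=0)
set_airspeed(31.13): V ← 31.13 m/s
throttle_to(10343): rpm ← 10343
final state: V = 31.13 m/s, rpm = 10343 → n = rpm/60 = 172.383333 rev/s
target J* = 0.3733; solve J* = V/(n·D) for n: n = V/(J*·D) = 31.13/(0.3733 × 1.3) = 64.147211 rev/s
rpm = 60·n = 3848.832657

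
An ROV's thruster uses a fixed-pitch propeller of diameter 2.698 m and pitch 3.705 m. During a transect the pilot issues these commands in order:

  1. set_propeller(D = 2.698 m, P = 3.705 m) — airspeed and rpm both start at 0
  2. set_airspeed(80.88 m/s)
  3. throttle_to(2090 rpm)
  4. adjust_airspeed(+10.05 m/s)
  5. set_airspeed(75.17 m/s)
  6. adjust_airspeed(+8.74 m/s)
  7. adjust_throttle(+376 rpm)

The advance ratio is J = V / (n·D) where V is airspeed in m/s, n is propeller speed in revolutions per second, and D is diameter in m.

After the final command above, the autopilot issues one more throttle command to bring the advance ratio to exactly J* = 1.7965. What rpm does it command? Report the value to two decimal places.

set_propeller: D = 2.698 m, P = 3.705 m (p = P/D = 1.373239); state ← (V=0, rpm=0)
set_airspeed(80.88): V ← 80.88 m/s
throttle_to(2090): rpm ← 2090
adjust_airspeed(+10.05): V ← 80.88 +10.05 = 90.93 m/s
set_airspeed(75.17): V ← 75.17 m/s
adjust_airspeed(+8.74): V ← 75.17 +8.74 = 83.91 m/s
adjust_throttle(+376): rpm ← 2090 +376 = 2466
final state: V = 83.91 m/s, rpm = 2466 → n = rpm/60 = 41.100000 rev/s
target J* = 1.7965; solve J* = V/(n·D) for n: n = V/(J*·D) = 83.91/(1.7965 × 2.698) = 17.311893 rev/s
rpm = 60·n = 1038.713568

rpm = 1038.71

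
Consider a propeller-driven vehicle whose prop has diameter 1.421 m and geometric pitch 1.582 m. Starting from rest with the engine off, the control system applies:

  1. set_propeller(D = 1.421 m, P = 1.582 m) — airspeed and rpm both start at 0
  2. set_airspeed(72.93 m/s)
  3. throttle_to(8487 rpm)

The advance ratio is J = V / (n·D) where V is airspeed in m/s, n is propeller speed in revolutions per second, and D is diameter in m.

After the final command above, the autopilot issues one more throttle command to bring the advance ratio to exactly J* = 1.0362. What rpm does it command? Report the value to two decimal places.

set_propeller: D = 1.421 m, P = 1.582 m (p = P/D = 1.113300); state ← (V=0, rpm=0)
set_airspeed(72.93): V ← 72.93 m/s
throttle_to(8487): rpm ← 8487
final state: V = 72.93 m/s, rpm = 8487 → n = rpm/60 = 141.450000 rev/s
target J* = 1.0362; solve J* = V/(n·D) for n: n = V/(J*·D) = 72.93/(1.0362 × 1.421) = 49.530025 rev/s
rpm = 60·n = 2971.801503

rpm = 2971.80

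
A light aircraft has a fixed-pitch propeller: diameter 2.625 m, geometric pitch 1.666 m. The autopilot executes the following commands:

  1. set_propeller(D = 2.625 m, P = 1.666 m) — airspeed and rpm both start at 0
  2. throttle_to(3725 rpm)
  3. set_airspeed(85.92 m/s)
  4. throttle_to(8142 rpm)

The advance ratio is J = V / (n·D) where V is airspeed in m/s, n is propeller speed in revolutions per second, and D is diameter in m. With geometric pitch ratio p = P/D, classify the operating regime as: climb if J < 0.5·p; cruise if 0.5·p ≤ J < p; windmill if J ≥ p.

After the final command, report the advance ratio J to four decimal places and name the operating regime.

J = 0.2412, regime = climb

set_propeller: D = 2.625 m, P = 1.666 m (p = P/D = 0.634667); state ← (V=0, rpm=0)
throttle_to(3725): rpm ← 3725
set_airspeed(85.92): V ← 85.92 m/s
throttle_to(8142): rpm ← 8142
final state: V = 85.92 m/s, rpm = 8142 → n = rpm/60 = 135.700000 rev/s
J = V / (n·D) = 85.92 / (135.700000 × 2.625) = 0.241204
regime bands: climb J<0.3173 | cruise [0.3173, 0.6347) | windmill J≥0.6347
J = 0.2412 → climb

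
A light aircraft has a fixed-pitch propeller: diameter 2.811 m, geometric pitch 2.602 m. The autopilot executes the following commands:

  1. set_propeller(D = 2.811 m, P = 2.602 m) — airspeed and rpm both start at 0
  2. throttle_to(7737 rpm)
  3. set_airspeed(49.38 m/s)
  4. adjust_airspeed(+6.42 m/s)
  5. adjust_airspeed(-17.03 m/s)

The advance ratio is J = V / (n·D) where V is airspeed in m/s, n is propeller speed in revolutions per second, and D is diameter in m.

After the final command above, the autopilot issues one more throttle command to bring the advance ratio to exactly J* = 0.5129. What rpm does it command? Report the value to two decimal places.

set_propeller: D = 2.811 m, P = 2.602 m (p = P/D = 0.925649); state ← (V=0, rpm=0)
throttle_to(7737): rpm ← 7737
set_airspeed(49.38): V ← 49.38 m/s
adjust_airspeed(+6.42): V ← 49.38 +6.42 = 55.8 m/s
adjust_airspeed(-17.03): V ← 55.8 -17.03 = 38.77 m/s
final state: V = 38.77 m/s, rpm = 7737 → n = rpm/60 = 128.950000 rev/s
target J* = 0.5129; solve J* = V/(n·D) for n: n = V/(J*·D) = 38.77/(0.5129 × 2.811) = 26.890709 rev/s
rpm = 60·n = 1613.442552

rpm = 1613.44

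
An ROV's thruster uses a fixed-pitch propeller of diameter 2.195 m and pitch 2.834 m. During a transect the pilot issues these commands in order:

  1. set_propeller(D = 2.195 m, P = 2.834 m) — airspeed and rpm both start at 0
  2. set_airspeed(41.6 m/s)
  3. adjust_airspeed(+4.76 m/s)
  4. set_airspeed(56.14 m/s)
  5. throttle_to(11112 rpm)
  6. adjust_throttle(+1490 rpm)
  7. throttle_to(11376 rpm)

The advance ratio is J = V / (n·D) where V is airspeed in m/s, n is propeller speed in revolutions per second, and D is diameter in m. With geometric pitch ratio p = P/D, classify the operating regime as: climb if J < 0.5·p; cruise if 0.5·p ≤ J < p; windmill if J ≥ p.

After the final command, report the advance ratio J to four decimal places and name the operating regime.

J = 0.1349, regime = climb

set_propeller: D = 2.195 m, P = 2.834 m (p = P/D = 1.291116); state ← (V=0, rpm=0)
set_airspeed(41.6): V ← 41.6 m/s
adjust_airspeed(+4.76): V ← 41.6 +4.76 = 46.36 m/s
set_airspeed(56.14): V ← 56.14 m/s
throttle_to(11112): rpm ← 11112
adjust_throttle(+1490): rpm ← 11112 +1490 = 12602
throttle_to(11376): rpm ← 11376
final state: V = 56.14 m/s, rpm = 11376 → n = rpm/60 = 189.600000 rev/s
J = V / (n·D) = 56.14 / (189.600000 × 2.195) = 0.134896
regime bands: climb J<0.6456 | cruise [0.6456, 1.2911) | windmill J≥1.2911
J = 0.1349 → climb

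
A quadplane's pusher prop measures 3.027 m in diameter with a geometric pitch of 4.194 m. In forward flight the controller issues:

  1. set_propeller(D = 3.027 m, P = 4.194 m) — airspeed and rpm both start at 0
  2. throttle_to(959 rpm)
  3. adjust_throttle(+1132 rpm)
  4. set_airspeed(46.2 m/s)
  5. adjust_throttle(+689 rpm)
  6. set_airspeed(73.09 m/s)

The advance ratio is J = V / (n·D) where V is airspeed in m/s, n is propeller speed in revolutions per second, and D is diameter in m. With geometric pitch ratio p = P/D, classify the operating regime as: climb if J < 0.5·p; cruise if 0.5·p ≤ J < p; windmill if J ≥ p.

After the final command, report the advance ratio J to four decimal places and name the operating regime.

set_propeller: D = 3.027 m, P = 4.194 m (p = P/D = 1.385530); state ← (V=0, rpm=0)
throttle_to(959): rpm ← 959
adjust_throttle(+1132): rpm ← 959 +1132 = 2091
set_airspeed(46.2): V ← 46.2 m/s
adjust_throttle(+689): rpm ← 2091 +689 = 2780
set_airspeed(73.09): V ← 73.09 m/s
final state: V = 73.09 m/s, rpm = 2780 → n = rpm/60 = 46.333333 rev/s
J = V / (n·D) = 73.09 / (46.333333 × 3.027) = 0.521137
regime bands: climb J<0.6928 | cruise [0.6928, 1.3855) | windmill J≥1.3855
J = 0.5211 → climb

J = 0.5211, regime = climb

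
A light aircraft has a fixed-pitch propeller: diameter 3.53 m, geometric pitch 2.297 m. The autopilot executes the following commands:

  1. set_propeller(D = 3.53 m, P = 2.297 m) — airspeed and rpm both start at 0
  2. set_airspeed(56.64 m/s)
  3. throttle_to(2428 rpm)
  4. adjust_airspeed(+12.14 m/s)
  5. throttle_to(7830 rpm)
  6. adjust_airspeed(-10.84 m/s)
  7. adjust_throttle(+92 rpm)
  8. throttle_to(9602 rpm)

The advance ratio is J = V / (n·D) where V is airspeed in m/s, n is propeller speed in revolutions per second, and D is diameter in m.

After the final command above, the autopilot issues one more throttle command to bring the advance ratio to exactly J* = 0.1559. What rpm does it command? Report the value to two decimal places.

rpm = 6316.97

set_propeller: D = 3.53 m, P = 2.297 m (p = P/D = 0.650708); state ← (V=0, rpm=0)
set_airspeed(56.64): V ← 56.64 m/s
throttle_to(2428): rpm ← 2428
adjust_airspeed(+12.14): V ← 56.64 +12.14 = 68.78 m/s
throttle_to(7830): rpm ← 7830
adjust_airspeed(-10.84): V ← 68.78 -10.84 = 57.94 m/s
adjust_throttle(+92): rpm ← 7830 +92 = 7922
throttle_to(9602): rpm ← 9602
final state: V = 57.94 m/s, rpm = 9602 → n = rpm/60 = 160.033333 rev/s
target J* = 0.1559; solve J* = V/(n·D) for n: n = V/(J*·D) = 57.94/(0.1559 × 3.53) = 105.282859 rev/s
rpm = 60·n = 6316.971546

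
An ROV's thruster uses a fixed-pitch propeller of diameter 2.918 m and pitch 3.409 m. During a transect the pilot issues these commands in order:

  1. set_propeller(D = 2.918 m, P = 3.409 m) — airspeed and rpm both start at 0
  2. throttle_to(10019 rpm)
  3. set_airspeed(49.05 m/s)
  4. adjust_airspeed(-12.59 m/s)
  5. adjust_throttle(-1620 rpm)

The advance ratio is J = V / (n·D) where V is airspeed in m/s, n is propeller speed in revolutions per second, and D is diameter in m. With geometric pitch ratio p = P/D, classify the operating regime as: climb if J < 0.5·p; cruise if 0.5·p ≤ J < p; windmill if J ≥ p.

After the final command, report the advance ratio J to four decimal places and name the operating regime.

set_propeller: D = 2.918 m, P = 3.409 m (p = P/D = 1.168266); state ← (V=0, rpm=0)
throttle_to(10019): rpm ← 10019
set_airspeed(49.05): V ← 49.05 m/s
adjust_airspeed(-12.59): V ← 49.05 -12.59 = 36.46 m/s
adjust_throttle(-1620): rpm ← 10019 -1620 = 8399
final state: V = 36.46 m/s, rpm = 8399 → n = rpm/60 = 139.983333 rev/s
J = V / (n·D) = 36.46 / (139.983333 × 2.918) = 0.089260
regime bands: climb J<0.5841 | cruise [0.5841, 1.1683) | windmill J≥1.1683
J = 0.0893 → climb

J = 0.0893, regime = climb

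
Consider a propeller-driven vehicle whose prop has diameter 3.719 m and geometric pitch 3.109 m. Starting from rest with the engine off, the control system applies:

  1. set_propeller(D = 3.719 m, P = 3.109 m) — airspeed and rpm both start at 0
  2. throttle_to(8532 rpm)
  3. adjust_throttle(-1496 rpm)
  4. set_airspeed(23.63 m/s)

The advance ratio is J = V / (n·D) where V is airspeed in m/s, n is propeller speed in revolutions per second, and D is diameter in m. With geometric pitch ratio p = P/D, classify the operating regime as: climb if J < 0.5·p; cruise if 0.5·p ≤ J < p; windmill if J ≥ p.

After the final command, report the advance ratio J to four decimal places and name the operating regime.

set_propeller: D = 3.719 m, P = 3.109 m (p = P/D = 0.835977); state ← (V=0, rpm=0)
throttle_to(8532): rpm ← 8532
adjust_throttle(-1496): rpm ← 8532 -1496 = 7036
set_airspeed(23.63): V ← 23.63 m/s
final state: V = 23.63 m/s, rpm = 7036 → n = rpm/60 = 117.266667 rev/s
J = V / (n·D) = 23.63 / (117.266667 × 3.719) = 0.054183
regime bands: climb J<0.4180 | cruise [0.4180, 0.8360) | windmill J≥0.8360
J = 0.0542 → climb

J = 0.0542, regime = climb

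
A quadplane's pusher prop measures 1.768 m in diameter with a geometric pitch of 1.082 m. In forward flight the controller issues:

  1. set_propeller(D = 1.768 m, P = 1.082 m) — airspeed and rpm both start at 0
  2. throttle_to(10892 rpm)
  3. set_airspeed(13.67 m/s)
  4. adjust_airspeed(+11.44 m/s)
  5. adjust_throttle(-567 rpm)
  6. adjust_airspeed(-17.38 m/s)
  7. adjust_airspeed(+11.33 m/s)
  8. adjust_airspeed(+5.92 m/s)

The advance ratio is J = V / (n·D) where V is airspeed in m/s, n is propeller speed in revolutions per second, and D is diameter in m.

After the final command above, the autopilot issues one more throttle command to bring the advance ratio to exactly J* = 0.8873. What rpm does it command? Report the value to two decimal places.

rpm = 955.41

set_propeller: D = 1.768 m, P = 1.082 m (p = P/D = 0.611991); state ← (V=0, rpm=0)
throttle_to(10892): rpm ← 10892
set_airspeed(13.67): V ← 13.67 m/s
adjust_airspeed(+11.44): V ← 13.67 +11.44 = 25.11 m/s
adjust_throttle(-567): rpm ← 10892 -567 = 10325
adjust_airspeed(-17.38): V ← 25.11 -17.38 = 7.73 m/s
adjust_airspeed(+11.33): V ← 7.73 +11.33 = 19.06 m/s
adjust_airspeed(+5.92): V ← 19.06 +5.92 = 24.98 m/s
final state: V = 24.98 m/s, rpm = 10325 → n = rpm/60 = 172.083333 rev/s
target J* = 0.8873; solve J* = V/(n·D) for n: n = V/(J*·D) = 24.98/(0.8873 × 1.768) = 15.923543 rev/s
rpm = 60·n = 955.412551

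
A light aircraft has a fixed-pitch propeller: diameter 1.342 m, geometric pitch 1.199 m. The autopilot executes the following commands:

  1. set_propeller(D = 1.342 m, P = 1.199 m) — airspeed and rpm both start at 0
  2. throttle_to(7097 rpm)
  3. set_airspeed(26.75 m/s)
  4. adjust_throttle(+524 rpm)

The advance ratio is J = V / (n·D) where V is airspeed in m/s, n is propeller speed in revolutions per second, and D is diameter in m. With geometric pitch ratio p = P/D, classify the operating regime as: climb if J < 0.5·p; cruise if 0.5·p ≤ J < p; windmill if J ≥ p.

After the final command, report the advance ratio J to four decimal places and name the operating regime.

set_propeller: D = 1.342 m, P = 1.199 m (p = P/D = 0.893443); state ← (V=0, rpm=0)
throttle_to(7097): rpm ← 7097
set_airspeed(26.75): V ← 26.75 m/s
adjust_throttle(+524): rpm ← 7097 +524 = 7621
final state: V = 26.75 m/s, rpm = 7621 → n = rpm/60 = 127.016667 rev/s
J = V / (n·D) = 26.75 / (127.016667 × 1.342) = 0.156932
regime bands: climb J<0.4467 | cruise [0.4467, 0.8934) | windmill J≥0.8934
J = 0.1569 → climb

J = 0.1569, regime = climb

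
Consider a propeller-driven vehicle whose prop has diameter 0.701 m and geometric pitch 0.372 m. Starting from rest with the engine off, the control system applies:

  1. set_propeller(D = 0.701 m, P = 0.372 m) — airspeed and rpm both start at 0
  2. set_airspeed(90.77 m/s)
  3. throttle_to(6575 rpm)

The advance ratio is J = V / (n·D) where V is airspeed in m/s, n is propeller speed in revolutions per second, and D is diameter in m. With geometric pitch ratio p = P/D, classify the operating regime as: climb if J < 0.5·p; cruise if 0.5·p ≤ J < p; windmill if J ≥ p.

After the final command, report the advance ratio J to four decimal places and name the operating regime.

set_propeller: D = 0.701 m, P = 0.372 m (p = P/D = 0.530670); state ← (V=0, rpm=0)
set_airspeed(90.77): V ← 90.77 m/s
throttle_to(6575): rpm ← 6575
final state: V = 90.77 m/s, rpm = 6575 → n = rpm/60 = 109.583333 rev/s
J = V / (n·D) = 90.77 / (109.583333 × 0.701) = 1.181625
regime bands: climb J<0.2653 | cruise [0.2653, 0.5307) | windmill J≥0.5307
J = 1.1816 → windmill

J = 1.1816, regime = windmill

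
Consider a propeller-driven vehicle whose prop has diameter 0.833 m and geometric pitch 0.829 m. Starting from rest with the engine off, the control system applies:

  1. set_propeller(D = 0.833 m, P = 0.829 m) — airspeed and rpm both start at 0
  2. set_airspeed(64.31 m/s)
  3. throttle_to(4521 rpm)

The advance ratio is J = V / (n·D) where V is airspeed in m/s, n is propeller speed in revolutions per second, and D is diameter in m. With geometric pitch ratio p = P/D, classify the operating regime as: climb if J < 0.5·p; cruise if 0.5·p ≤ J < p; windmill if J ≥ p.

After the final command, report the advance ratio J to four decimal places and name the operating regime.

set_propeller: D = 0.833 m, P = 0.829 m (p = P/D = 0.995198); state ← (V=0, rpm=0)
set_airspeed(64.31): V ← 64.31 m/s
throttle_to(4521): rpm ← 4521
final state: V = 64.31 m/s, rpm = 4521 → n = rpm/60 = 75.350000 rev/s
J = V / (n·D) = 64.31 / (75.350000 × 0.833) = 1.024590
regime bands: climb J<0.4976 | cruise [0.4976, 0.9952) | windmill J≥0.9952
J = 1.0246 → windmill

J = 1.0246, regime = windmill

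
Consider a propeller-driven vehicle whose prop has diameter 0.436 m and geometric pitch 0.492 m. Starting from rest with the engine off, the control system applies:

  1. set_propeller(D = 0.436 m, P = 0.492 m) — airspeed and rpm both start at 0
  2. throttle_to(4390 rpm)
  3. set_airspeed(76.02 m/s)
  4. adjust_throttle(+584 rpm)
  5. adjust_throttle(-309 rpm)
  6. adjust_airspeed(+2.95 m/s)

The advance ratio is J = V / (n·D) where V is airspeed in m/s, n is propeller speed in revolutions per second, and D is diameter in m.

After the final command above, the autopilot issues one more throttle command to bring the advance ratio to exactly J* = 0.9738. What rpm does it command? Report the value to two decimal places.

set_propeller: D = 0.436 m, P = 0.492 m (p = P/D = 1.128440); state ← (V=0, rpm=0)
throttle_to(4390): rpm ← 4390
set_airspeed(76.02): V ← 76.02 m/s
adjust_throttle(+584): rpm ← 4390 +584 = 4974
adjust_throttle(-309): rpm ← 4974 -309 = 4665
adjust_airspeed(+2.95): V ← 76.02 +2.95 = 78.97 m/s
final state: V = 78.97 m/s, rpm = 4665 → n = rpm/60 = 77.750000 rev/s
target J* = 0.9738; solve J* = V/(n·D) for n: n = V/(J*·D) = 78.97/(0.9738 × 0.436) = 185.996974 rev/s
rpm = 60·n = 11159.818436

rpm = 11159.82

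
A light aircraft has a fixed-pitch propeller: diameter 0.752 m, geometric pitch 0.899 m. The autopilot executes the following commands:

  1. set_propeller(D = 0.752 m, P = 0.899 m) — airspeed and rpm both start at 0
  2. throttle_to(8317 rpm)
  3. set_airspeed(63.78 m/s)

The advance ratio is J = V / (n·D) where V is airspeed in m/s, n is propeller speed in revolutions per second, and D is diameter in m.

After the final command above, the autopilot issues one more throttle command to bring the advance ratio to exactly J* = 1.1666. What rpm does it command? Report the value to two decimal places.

set_propeller: D = 0.752 m, P = 0.899 m (p = P/D = 1.195479); state ← (V=0, rpm=0)
throttle_to(8317): rpm ← 8317
set_airspeed(63.78): V ← 63.78 m/s
final state: V = 63.78 m/s, rpm = 8317 → n = rpm/60 = 138.616667 rev/s
target J* = 1.1666; solve J* = V/(n·D) for n: n = V/(J*·D) = 63.78/(1.1666 × 0.752) = 72.701723 rev/s
rpm = 60·n = 4362.103366

rpm = 4362.10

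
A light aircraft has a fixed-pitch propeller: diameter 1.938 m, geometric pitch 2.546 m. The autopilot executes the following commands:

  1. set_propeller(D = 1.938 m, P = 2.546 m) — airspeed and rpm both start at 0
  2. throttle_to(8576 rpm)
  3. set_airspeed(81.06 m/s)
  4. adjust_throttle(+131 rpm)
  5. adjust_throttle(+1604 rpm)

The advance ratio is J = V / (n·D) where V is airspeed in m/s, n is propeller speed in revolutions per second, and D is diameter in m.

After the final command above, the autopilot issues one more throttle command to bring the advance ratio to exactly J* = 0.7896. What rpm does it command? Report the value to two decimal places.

rpm = 3178.31

set_propeller: D = 1.938 m, P = 2.546 m (p = P/D = 1.313725); state ← (V=0, rpm=0)
throttle_to(8576): rpm ← 8576
set_airspeed(81.06): V ← 81.06 m/s
adjust_throttle(+131): rpm ← 8576 +131 = 8707
adjust_throttle(+1604): rpm ← 8707 +1604 = 10311
final state: V = 81.06 m/s, rpm = 10311 → n = rpm/60 = 171.850000 rev/s
target J* = 0.7896; solve J* = V/(n·D) for n: n = V/(J*·D) = 81.06/(0.7896 × 1.938) = 52.971917 rev/s
rpm = 60·n = 3178.314999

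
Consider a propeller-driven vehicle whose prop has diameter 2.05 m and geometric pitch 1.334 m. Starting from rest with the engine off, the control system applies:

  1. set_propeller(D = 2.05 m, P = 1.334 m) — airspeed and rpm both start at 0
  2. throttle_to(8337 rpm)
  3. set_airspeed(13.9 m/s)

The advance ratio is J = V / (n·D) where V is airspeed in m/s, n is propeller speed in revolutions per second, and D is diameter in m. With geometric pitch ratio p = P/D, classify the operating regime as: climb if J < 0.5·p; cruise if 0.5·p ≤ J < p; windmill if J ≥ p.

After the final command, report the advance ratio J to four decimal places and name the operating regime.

set_propeller: D = 2.05 m, P = 1.334 m (p = P/D = 0.650732); state ← (V=0, rpm=0)
throttle_to(8337): rpm ← 8337
set_airspeed(13.9): V ← 13.9 m/s
final state: V = 13.9 m/s, rpm = 8337 → n = rpm/60 = 138.950000 rev/s
J = V / (n·D) = 13.9 / (138.950000 × 2.05) = 0.048798
regime bands: climb J<0.3254 | cruise [0.3254, 0.6507) | windmill J≥0.6507
J = 0.0488 → climb

J = 0.0488, regime = climb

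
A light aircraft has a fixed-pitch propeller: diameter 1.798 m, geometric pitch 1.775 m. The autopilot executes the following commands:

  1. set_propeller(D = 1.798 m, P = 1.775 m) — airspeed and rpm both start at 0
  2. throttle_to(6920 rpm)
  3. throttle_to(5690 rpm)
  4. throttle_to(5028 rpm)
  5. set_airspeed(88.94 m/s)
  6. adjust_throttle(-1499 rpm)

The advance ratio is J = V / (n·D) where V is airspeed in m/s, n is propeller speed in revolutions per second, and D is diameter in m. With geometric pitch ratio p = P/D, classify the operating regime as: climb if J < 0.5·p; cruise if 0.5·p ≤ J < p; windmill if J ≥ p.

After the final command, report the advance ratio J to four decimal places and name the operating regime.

set_propeller: D = 1.798 m, P = 1.775 m (p = P/D = 0.987208); state ← (V=0, rpm=0)
throttle_to(6920): rpm ← 6920
throttle_to(5690): rpm ← 5690
throttle_to(5028): rpm ← 5028
set_airspeed(88.94): V ← 88.94 m/s
adjust_throttle(-1499): rpm ← 5028 -1499 = 3529
final state: V = 88.94 m/s, rpm = 3529 → n = rpm/60 = 58.816667 rev/s
J = V / (n·D) = 88.94 / (58.816667 × 1.798) = 0.841021
regime bands: climb J<0.4936 | cruise [0.4936, 0.9872) | windmill J≥0.9872
J = 0.8410 → cruise

J = 0.8410, regime = cruise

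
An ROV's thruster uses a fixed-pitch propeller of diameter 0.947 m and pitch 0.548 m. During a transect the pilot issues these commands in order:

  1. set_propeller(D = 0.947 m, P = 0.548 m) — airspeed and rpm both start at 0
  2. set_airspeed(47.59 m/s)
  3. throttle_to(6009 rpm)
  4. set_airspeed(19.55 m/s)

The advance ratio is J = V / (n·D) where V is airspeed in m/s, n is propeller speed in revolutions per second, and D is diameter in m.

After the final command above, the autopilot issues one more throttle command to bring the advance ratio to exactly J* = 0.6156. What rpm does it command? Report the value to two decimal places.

rpm = 2012.10

set_propeller: D = 0.947 m, P = 0.548 m (p = P/D = 0.578669); state ← (V=0, rpm=0)
set_airspeed(47.59): V ← 47.59 m/s
throttle_to(6009): rpm ← 6009
set_airspeed(19.55): V ← 19.55 m/s
final state: V = 19.55 m/s, rpm = 6009 → n = rpm/60 = 100.150000 rev/s
target J* = 0.6156; solve J* = V/(n·D) for n: n = V/(J*·D) = 19.55/(0.6156 × 0.947) = 33.534989 rev/s
rpm = 60·n = 2012.099356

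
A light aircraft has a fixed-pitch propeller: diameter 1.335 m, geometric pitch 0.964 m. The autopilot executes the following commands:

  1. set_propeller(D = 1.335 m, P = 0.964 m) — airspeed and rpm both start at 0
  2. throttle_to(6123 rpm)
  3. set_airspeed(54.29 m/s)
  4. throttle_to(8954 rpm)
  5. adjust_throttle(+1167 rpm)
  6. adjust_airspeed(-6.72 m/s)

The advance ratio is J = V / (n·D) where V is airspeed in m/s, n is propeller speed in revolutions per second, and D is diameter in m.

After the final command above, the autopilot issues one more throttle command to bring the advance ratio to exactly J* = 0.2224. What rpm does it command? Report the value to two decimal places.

set_propeller: D = 1.335 m, P = 0.964 m (p = P/D = 0.722097); state ← (V=0, rpm=0)
throttle_to(6123): rpm ← 6123
set_airspeed(54.29): V ← 54.29 m/s
throttle_to(8954): rpm ← 8954
adjust_throttle(+1167): rpm ← 8954 +1167 = 10121
adjust_airspeed(-6.72): V ← 54.29 -6.72 = 47.57 m/s
final state: V = 47.57 m/s, rpm = 10121 → n = rpm/60 = 168.683333 rev/s
target J* = 0.2224; solve J* = V/(n·D) for n: n = V/(J*·D) = 47.57/(0.2224 × 1.335) = 160.220138 rev/s
rpm = 60·n = 9613.208310

rpm = 9613.21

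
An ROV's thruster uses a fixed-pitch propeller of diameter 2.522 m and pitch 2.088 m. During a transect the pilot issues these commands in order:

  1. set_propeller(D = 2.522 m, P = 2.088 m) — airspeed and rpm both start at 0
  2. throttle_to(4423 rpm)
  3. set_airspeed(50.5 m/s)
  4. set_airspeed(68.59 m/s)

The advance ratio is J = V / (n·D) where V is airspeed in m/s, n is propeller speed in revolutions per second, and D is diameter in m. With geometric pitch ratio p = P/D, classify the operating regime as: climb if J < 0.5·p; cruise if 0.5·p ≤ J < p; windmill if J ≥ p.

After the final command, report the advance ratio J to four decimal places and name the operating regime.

J = 0.3689, regime = climb

set_propeller: D = 2.522 m, P = 2.088 m (p = P/D = 0.827914); state ← (V=0, rpm=0)
throttle_to(4423): rpm ← 4423
set_airspeed(50.5): V ← 50.5 m/s
set_airspeed(68.59): V ← 68.59 m/s
final state: V = 68.59 m/s, rpm = 4423 → n = rpm/60 = 73.716667 rev/s
J = V / (n·D) = 68.59 / (73.716667 × 2.522) = 0.368935
regime bands: climb J<0.4140 | cruise [0.4140, 0.8279) | windmill J≥0.8279
J = 0.3689 → climb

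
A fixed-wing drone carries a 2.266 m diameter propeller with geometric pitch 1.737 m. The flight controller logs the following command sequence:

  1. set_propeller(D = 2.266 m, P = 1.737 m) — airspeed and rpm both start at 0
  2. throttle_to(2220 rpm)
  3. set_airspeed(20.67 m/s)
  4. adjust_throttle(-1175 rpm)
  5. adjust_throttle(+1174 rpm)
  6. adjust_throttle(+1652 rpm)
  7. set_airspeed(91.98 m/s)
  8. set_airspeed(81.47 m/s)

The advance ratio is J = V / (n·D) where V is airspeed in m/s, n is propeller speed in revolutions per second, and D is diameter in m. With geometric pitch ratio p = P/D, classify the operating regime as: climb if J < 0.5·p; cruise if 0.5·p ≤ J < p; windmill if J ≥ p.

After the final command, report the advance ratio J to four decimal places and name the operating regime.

set_propeller: D = 2.266 m, P = 1.737 m (p = P/D = 0.766549); state ← (V=0, rpm=0)
throttle_to(2220): rpm ← 2220
set_airspeed(20.67): V ← 20.67 m/s
adjust_throttle(-1175): rpm ← 2220 -1175 = 1045
adjust_throttle(+1174): rpm ← 1045 +1174 = 2219
adjust_throttle(+1652): rpm ← 2219 +1652 = 3871
set_airspeed(91.98): V ← 91.98 m/s
set_airspeed(81.47): V ← 81.47 m/s
final state: V = 81.47 m/s, rpm = 3871 → n = rpm/60 = 64.516667 rev/s
J = V / (n·D) = 81.47 / (64.516667 × 2.266) = 0.557270
regime bands: climb J<0.3833 | cruise [0.3833, 0.7665) | windmill J≥0.7665
J = 0.5573 → cruise

J = 0.5573, regime = cruise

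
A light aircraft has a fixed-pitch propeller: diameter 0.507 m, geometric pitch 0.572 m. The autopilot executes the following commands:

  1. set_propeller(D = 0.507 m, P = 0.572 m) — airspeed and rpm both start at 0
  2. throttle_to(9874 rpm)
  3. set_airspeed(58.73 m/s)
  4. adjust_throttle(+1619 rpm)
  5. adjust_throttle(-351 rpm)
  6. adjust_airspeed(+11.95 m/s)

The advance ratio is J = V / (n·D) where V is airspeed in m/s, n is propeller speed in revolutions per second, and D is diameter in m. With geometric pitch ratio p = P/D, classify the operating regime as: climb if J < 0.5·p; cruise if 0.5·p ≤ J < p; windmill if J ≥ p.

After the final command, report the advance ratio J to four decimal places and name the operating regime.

J = 0.7507, regime = cruise

set_propeller: D = 0.507 m, P = 0.572 m (p = P/D = 1.128205); state ← (V=0, rpm=0)
throttle_to(9874): rpm ← 9874
set_airspeed(58.73): V ← 58.73 m/s
adjust_throttle(+1619): rpm ← 9874 +1619 = 11493
adjust_throttle(-351): rpm ← 11493 -351 = 11142
adjust_airspeed(+11.95): V ← 58.73 +11.95 = 70.68 m/s
final state: V = 70.68 m/s, rpm = 11142 → n = rpm/60 = 185.700000 rev/s
J = V / (n·D) = 70.68 / (185.700000 × 0.507) = 0.750718
regime bands: climb J<0.5641 | cruise [0.5641, 1.1282) | windmill J≥1.1282
J = 0.7507 → cruise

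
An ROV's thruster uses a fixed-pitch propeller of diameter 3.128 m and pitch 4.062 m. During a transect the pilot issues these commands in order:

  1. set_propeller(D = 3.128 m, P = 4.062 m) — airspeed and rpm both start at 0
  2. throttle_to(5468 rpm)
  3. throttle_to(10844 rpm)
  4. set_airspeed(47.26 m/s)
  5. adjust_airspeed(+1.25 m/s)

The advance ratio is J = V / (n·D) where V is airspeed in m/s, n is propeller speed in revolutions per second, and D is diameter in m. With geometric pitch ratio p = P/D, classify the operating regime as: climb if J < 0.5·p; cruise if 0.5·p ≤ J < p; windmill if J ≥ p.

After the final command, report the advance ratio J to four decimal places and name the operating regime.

J = 0.0858, regime = climb

set_propeller: D = 3.128 m, P = 4.062 m (p = P/D = 1.298593); state ← (V=0, rpm=0)
throttle_to(5468): rpm ← 5468
throttle_to(10844): rpm ← 10844
set_airspeed(47.26): V ← 47.26 m/s
adjust_airspeed(+1.25): V ← 47.26 +1.25 = 48.51 m/s
final state: V = 48.51 m/s, rpm = 10844 → n = rpm/60 = 180.733333 rev/s
J = V / (n·D) = 48.51 / (180.733333 × 3.128) = 0.085808
regime bands: climb J<0.6493 | cruise [0.6493, 1.2986) | windmill J≥1.2986
J = 0.0858 → climb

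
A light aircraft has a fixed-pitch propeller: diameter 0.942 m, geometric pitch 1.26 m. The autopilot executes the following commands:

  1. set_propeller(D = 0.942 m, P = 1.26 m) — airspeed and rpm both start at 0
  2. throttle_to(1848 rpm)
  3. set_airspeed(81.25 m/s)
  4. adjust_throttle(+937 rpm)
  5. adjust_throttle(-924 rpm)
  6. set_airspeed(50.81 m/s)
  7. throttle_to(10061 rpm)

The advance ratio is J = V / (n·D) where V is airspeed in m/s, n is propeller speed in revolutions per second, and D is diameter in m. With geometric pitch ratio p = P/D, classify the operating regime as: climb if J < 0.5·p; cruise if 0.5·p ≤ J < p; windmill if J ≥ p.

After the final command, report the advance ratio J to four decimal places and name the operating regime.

set_propeller: D = 0.942 m, P = 1.26 m (p = P/D = 1.337580); state ← (V=0, rpm=0)
throttle_to(1848): rpm ← 1848
set_airspeed(81.25): V ← 81.25 m/s
adjust_throttle(+937): rpm ← 1848 +937 = 2785
adjust_throttle(-924): rpm ← 2785 -924 = 1861
set_airspeed(50.81): V ← 50.81 m/s
throttle_to(10061): rpm ← 10061
final state: V = 50.81 m/s, rpm = 10061 → n = rpm/60 = 167.683333 rev/s
J = V / (n·D) = 50.81 / (167.683333 × 0.942) = 0.321668
regime bands: climb J<0.6688 | cruise [0.6688, 1.3376) | windmill J≥1.3376
J = 0.3217 → climb

J = 0.3217, regime = climb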